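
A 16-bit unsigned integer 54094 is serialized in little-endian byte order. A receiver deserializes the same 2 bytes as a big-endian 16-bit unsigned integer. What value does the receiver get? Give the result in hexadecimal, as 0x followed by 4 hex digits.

54094 in 16-bit hexadecimal is 0xD34E.
Stored little-endian, the bytes at ascending addresses are 4E D3.
Read back as big-endian, the last byte is least significant, giving 0x4ED3.

0x4ED3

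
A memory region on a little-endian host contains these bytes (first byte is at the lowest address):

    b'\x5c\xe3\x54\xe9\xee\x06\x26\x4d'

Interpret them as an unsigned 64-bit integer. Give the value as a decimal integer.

5559138413222093660

Little-endian stores the least-significant byte at the lowest address.
Reassemble most-significant byte first: 4D 26 06 EE E9 54 E3 5C → 0x4D2606EEE954E35C.
0x4D2606EEE954E35C = 5559138413222093660.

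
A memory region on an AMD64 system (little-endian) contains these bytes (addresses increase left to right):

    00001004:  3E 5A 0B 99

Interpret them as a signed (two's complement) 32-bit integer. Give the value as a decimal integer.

Little-endian stores the least-significant byte at the lowest address.
Reassemble most-significant byte first: 99 0B 5A 3E → 0x990B5A3E.
Top bit is set, so as a signed 32-bit value this is 0x990B5A3E − 2^32 = -1727309250.

-1727309250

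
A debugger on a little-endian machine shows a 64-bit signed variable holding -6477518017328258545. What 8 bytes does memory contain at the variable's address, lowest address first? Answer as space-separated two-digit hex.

Two's complement of -6477518017328258545 in 64 bits: 6477518017328258545 = 0x59E4C451410B1DF1; invert → 0xA61B3BAEBEF4E20E; add 1 → 0xA61B3BAEBEF4E20F.
Split into bytes (most-significant first): A6 1B 3B AE BE F4 E2 0F.
In little-endian order the low byte comes first in memory.
So at ascending addresses the bytes are 0F E2 F4 BE AE 3B 1B A6.

0F E2 F4 BE AE 3B 1B A6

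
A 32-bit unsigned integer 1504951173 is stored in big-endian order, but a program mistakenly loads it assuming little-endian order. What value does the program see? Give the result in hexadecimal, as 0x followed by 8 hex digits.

1504951173 in 32-bit hexadecimal is 0x59B3BB85.
Stored big-endian, the bytes at ascending addresses are 59 B3 BB 85.
Read back as little-endian, the first byte is least significant, giving 0x85BBB359.

0x85BBB359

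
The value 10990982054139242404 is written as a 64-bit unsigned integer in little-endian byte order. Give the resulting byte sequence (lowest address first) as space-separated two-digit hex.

10990982054139242404 in hexadecimal, padded to 64 bits, is 0x9887CFF20DA9A7A4.
Split into bytes (most-significant first): 98 87 CF F2 0D A9 A7 A4.
In little-endian order the low byte comes first in memory.
So at ascending addresses the bytes are A4 A7 A9 0D F2 CF 87 98.

A4 A7 A9 0D F2 CF 87 98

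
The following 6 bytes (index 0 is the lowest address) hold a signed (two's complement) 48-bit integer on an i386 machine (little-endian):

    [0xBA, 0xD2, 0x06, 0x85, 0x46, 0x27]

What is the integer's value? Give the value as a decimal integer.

43183833010874

Little-endian stores the least-significant byte at the lowest address.
Reassemble most-significant byte first: 27 46 85 06 D2 BA → 0x27468506D2BA.
0x27468506D2BA = 43183833010874.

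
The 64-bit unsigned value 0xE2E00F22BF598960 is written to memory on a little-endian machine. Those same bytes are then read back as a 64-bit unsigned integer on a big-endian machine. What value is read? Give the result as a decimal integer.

6956189776895533282

Stored little-endian, the bytes at ascending addresses are 60 89 59 BF 22 0F E0 E2.
Read back as big-endian, the last byte is least significant, giving 0x608959BF220FE0E2.
0x608959BF220FE0E2 = 6956189776895533282.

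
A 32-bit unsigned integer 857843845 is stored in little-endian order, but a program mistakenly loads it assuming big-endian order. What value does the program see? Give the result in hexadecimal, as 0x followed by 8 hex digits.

857843845 in 32-bit hexadecimal is 0x3321A885.
Stored little-endian, the bytes at ascending addresses are 85 A8 21 33.
Read back as big-endian, the last byte is least significant, giving 0x85A82133.

0x85A82133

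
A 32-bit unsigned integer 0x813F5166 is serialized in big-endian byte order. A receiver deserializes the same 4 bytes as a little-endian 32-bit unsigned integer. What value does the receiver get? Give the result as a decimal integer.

Stored big-endian, the bytes at ascending addresses are 81 3F 51 66.
Read back as little-endian, the first byte is least significant, giving 0x66513F81.
0x66513F81 = 1716600705.

1716600705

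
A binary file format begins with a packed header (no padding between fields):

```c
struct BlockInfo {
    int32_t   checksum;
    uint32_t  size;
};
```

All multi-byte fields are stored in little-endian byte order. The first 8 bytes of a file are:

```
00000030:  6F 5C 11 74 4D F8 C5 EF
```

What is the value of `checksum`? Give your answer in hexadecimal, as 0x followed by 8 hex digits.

0x74115C6F

`checksum` is the first field, at byte offset 0, occupying 4 bytes.
Bytes at offsets 0..3: 6F 5C 11 74.
In little-endian order the low byte comes first in memory.
Reassemble most-significant byte first: 74 11 5C 6F → 0x74115C6F.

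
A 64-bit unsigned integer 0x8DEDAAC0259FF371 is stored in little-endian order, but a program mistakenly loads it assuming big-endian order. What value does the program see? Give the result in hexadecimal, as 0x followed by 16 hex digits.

0x71F39F25C0AAED8D

Stored little-endian, the bytes at ascending addresses are 71 F3 9F 25 C0 AA ED 8D.
Read back as big-endian, the last byte is least significant, giving 0x71F39F25C0AAED8D.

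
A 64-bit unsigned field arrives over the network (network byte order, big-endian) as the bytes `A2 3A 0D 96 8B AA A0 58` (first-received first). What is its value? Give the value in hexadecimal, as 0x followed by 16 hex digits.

Big-endian: lowest address holds the most-significant byte.
The bytes are already most-significant first: 0xA23A0D968BAAA058.

0xA23A0D968BAAA058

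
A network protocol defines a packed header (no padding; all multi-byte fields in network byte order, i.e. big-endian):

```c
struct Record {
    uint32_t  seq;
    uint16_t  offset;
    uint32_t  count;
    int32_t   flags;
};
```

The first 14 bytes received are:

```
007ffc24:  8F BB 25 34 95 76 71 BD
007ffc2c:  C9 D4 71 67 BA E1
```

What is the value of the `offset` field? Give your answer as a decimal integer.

`offset` follows `seq` (4 bytes), so it starts at byte offset 4 and occupies 2 bytes.
Bytes at offsets 4..5: 95 76.
In big-endian order the high byte comes first in memory.
The bytes are already most-significant first: 0x9576.
0x9576 = 38262.

38262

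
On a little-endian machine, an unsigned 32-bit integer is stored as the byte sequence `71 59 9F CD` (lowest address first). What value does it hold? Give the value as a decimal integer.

3449772401

Little-endian stores the least-significant byte at the lowest address.
Reassemble most-significant byte first: CD 9F 59 71 → 0xCD9F5971.
0xCD9F5971 = 3449772401.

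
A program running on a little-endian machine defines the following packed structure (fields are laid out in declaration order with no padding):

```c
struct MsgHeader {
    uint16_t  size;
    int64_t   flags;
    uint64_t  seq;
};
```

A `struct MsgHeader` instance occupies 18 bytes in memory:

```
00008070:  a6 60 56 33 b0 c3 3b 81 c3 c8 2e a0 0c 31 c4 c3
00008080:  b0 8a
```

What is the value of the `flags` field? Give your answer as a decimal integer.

-3980195551979228330

`flags` follows `size` (2 bytes), so it starts at byte offset 2 and occupies 8 bytes.
Bytes at offsets 2..9: 56 33 B0 C3 3B 81 C3 C8.
In little-endian order the low byte comes first in memory.
Reassemble most-significant byte first: C8 C3 81 3B C3 B0 33 56 → 0xC8C3813BC3B03356.
Top bit is set, so as a signed 64-bit value this is 0xC8C3813BC3B03356 − 2^64 = -3980195551979228330.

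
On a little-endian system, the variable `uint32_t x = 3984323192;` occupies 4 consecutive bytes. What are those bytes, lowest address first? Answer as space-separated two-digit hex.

3984323192 in hexadecimal, padded to 32 bits, is 0xED7BF278.
Split into bytes (most-significant first): ED 7B F2 78.
Little-endian stores the least-significant byte at the lowest address.
So at ascending addresses the bytes are 78 F2 7B ED.

78 F2 7B ED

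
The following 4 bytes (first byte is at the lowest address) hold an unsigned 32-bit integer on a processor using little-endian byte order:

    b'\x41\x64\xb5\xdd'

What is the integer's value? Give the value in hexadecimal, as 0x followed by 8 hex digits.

0xDDB56441

Little-endian stores the least-significant byte at the lowest address.
Reassemble most-significant byte first: DD B5 64 41 → 0xDDB56441.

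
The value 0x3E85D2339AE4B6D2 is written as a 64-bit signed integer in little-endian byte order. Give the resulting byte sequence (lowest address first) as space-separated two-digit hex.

D2 B6 E4 9A 33 D2 85 3E

Split into bytes (most-significant first): 3E 85 D2 33 9A E4 B6 D2.
In little-endian order the low byte comes first in memory.
So at ascending addresses the bytes are D2 B6 E4 9A 33 D2 85 3E.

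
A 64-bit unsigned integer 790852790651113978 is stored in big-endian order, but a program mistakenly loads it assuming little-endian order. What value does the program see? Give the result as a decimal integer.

790852790651113978 in 64-bit hexadecimal is 0x0AF9AC6C4862D1FA.
Stored big-endian, the bytes at ascending addresses are 0A F9 AC 6C 48 62 D1 FA.
Read back as little-endian, the first byte is least significant, giving 0xFAD162486CACF90A.
0xFAD162486CACF90A = 18073334842814953738.

18073334842814953738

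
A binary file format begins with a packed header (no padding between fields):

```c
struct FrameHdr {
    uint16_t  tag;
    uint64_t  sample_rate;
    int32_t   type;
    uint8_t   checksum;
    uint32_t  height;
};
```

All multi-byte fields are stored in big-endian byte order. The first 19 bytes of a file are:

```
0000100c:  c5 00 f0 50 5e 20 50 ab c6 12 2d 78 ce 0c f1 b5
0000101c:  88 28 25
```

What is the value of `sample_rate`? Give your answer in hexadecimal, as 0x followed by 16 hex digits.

0xF0505E2050ABC612

`sample_rate` follows `tag` (2 bytes), so it starts at byte offset 2 and occupies 8 bytes.
Bytes at offsets 2..9: F0 50 5E 20 50 AB C6 12.
Big-endian stores the most-significant byte at the lowest address.
The bytes are already most-significant first: 0xF0505E2050ABC612.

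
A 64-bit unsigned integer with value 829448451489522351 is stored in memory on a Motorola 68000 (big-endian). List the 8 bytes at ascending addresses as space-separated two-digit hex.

0B 82 CA F8 D6 87 E2 AF

829448451489522351 in hexadecimal, padded to 64 bits, is 0x0B82CAF8D687E2AF.
Split into bytes (most-significant first): 0B 82 CA F8 D6 87 E2 AF.
Big-endian stores the most-significant byte at the lowest address.
So the memory order matches the most-significant-first order: 0B 82 CA F8 D6 87 E2 AF.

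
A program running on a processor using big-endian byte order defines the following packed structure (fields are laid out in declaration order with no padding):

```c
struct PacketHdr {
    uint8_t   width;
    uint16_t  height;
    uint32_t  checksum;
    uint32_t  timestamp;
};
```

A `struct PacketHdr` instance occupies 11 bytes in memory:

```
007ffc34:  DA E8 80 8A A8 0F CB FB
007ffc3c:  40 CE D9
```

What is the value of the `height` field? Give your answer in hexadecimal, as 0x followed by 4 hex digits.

`height` follows `width` (1 byte), so it starts at byte offset 1 and occupies 2 bytes.
Bytes at offsets 1..2: E8 80.
Big-endian: lowest address holds the most-significant byte.
The bytes are already most-significant first: 0xE880.

0xE880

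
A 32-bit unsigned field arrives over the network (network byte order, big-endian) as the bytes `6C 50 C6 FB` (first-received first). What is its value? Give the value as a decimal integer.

Big-endian: lowest address holds the most-significant byte.
The bytes are already most-significant first: 0x6C50C6FB.
0x6C50C6FB = 1817233147.

1817233147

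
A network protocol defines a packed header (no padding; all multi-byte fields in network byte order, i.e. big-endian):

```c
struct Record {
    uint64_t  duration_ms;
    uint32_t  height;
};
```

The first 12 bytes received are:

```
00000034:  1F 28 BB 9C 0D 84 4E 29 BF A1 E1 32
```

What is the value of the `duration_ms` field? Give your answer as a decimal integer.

2245250693160259113

`duration_ms` is the first field, at byte offset 0, occupying 8 bytes.
Bytes at offsets 0..7: 1F 28 BB 9C 0D 84 4E 29.
In big-endian order the high byte comes first in memory.
The bytes are already most-significant first: 0x1F28BB9C0D844E29.
0x1F28BB9C0D844E29 = 2245250693160259113.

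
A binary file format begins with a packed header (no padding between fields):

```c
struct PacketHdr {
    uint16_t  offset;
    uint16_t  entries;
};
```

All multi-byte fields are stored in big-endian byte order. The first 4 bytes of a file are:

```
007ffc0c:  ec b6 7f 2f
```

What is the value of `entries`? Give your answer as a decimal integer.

32559

`entries` follows `offset` (2 bytes), so it starts at byte offset 2 and occupies 2 bytes.
Bytes at offsets 2..3: 7F 2F.
Big-endian stores the most-significant byte at the lowest address.
The bytes are already most-significant first: 0x7F2F.
0x7F2F = 32559.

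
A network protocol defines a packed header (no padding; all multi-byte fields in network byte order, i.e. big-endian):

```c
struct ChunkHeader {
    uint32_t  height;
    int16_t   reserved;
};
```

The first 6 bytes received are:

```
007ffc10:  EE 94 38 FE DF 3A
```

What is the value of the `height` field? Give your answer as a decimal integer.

`height` is the first field, at byte offset 0, occupying 4 bytes.
Bytes at offsets 0..3: EE 94 38 FE.
In big-endian order the high byte comes first in memory.
The bytes are already most-significant first: 0xEE9438FE.
0xEE9438FE = 4002691326.

4002691326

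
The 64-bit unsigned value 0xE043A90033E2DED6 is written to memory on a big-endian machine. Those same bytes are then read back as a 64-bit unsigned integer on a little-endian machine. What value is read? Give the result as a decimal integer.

15483061277628646368

Stored big-endian, the bytes at ascending addresses are E0 43 A9 00 33 E2 DE D6.
Read back as little-endian, the first byte is least significant, giving 0xD6DEE23300A943E0.
0xD6DEE23300A943E0 = 15483061277628646368.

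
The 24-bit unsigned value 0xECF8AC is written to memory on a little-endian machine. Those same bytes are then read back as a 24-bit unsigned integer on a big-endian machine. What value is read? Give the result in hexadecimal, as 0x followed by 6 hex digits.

Stored little-endian, the bytes at ascending addresses are AC F8 EC.
Read back as big-endian, the last byte is least significant, giving 0xACF8EC.

0xACF8EC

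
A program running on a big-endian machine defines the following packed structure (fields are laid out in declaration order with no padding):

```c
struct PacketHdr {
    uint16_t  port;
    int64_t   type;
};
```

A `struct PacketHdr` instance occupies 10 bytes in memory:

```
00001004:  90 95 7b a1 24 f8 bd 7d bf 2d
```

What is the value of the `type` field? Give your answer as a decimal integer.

8908442188665175853

`type` follows `port` (2 bytes), so it starts at byte offset 2 and occupies 8 bytes.
Bytes at offsets 2..9: 7B A1 24 F8 BD 7D BF 2D.
In big-endian order the high byte comes first in memory.
The bytes are already most-significant first: 0x7BA124F8BD7DBF2D.
0x7BA124F8BD7DBF2D = 8908442188665175853.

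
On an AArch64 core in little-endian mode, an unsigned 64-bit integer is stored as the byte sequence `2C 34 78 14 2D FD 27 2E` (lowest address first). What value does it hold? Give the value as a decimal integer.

Little-endian stores the least-significant byte at the lowest address.
Reassemble most-significant byte first: 2E 27 FD 2D 14 78 34 2C → 0x2E27FD2D1478342C.
0x2E27FD2D1478342C = 3325905219895178284.

3325905219895178284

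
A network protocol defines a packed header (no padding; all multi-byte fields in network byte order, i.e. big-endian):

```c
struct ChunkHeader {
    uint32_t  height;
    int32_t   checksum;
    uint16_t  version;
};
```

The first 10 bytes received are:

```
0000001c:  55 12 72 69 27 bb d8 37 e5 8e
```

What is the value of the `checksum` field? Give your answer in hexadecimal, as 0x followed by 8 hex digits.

0x27BBD837

`checksum` follows `height` (4 bytes), so it starts at byte offset 4 and occupies 4 bytes.
Bytes at offsets 4..7: 27 BB D8 37.
Big-endian: lowest address holds the most-significant byte.
The bytes are already most-significant first: 0x27BBD837.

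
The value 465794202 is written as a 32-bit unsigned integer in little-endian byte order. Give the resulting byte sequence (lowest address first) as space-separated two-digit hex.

465794202 in hexadecimal, padded to 32 bits, is 0x1BC3749A.
Split into bytes (most-significant first): 1B C3 74 9A.
Little-endian stores the least-significant byte at the lowest address.
So at ascending addresses the bytes are 9A 74 C3 1B.

9A 74 C3 1B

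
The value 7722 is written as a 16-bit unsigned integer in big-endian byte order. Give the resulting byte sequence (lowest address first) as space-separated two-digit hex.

7722 in hexadecimal, padded to 16 bits, is 0x1E2A.
Split into bytes (most-significant first): 1E 2A.
Big-endian: lowest address holds the most-significant byte.
So the memory order matches the most-significant-first order: 1E 2A.

1E 2A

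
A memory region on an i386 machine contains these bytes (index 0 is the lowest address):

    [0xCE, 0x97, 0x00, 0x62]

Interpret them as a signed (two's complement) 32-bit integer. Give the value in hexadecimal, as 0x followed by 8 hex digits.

In little-endian order the low byte comes first in memory.
Reassemble most-significant byte first: 62 00 97 CE → 0x620097CE.

0x620097CE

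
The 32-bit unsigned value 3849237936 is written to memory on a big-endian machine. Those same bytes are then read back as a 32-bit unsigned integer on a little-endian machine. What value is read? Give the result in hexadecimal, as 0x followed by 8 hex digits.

3849237936 in 32-bit hexadecimal is 0xE56EB5B0.
Stored big-endian, the bytes at ascending addresses are E5 6E B5 B0.
Read back as little-endian, the first byte is least significant, giving 0xB0B56EE5.

0xB0B56EE5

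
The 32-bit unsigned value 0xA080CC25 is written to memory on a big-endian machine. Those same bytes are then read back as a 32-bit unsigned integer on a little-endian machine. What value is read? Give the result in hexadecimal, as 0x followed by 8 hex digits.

0x25CC80A0

Stored big-endian, the bytes at ascending addresses are A0 80 CC 25.
Read back as little-endian, the first byte is least significant, giving 0x25CC80A0.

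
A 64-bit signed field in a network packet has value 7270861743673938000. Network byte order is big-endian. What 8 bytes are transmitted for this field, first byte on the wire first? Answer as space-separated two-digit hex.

7270861743673938000 in hexadecimal, padded to 64 bits, is 0x64E74A3BB2A99050.
Split into bytes (most-significant first): 64 E7 4A 3B B2 A9 90 50.
Big-endian stores the most-significant byte at the lowest address.
So the memory order matches the most-significant-first order: 64 E7 4A 3B B2 A9 90 50.

64 E7 4A 3B B2 A9 90 50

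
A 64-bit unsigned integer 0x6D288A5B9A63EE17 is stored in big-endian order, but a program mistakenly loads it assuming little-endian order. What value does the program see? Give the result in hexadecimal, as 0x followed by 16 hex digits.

0x17EE639A5B8A286D

Stored big-endian, the bytes at ascending addresses are 6D 28 8A 5B 9A 63 EE 17.
Read back as little-endian, the first byte is least significant, giving 0x17EE639A5B8A286D.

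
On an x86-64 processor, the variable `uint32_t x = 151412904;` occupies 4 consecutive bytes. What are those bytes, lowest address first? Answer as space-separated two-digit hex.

151412904 in hexadecimal, padded to 32 bits, is 0x090660A8.
Split into bytes (most-significant first): 09 06 60 A8.
In little-endian order the low byte comes first in memory.
So at ascending addresses the bytes are A8 60 06 09.

A8 60 06 09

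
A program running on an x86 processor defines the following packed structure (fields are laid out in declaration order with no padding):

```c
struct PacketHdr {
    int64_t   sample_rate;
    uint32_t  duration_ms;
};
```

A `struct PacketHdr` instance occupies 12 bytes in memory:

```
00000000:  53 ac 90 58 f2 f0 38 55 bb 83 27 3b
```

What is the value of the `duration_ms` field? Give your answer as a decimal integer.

`duration_ms` follows `sample_rate` (8 bytes), so it starts at byte offset 8 and occupies 4 bytes.
Bytes at offsets 8..11: BB 83 27 3B.
In little-endian order the low byte comes first in memory.
Reassemble most-significant byte first: 3B 27 83 BB → 0x3B2783BB.
0x3B2783BB = 992445371.

992445371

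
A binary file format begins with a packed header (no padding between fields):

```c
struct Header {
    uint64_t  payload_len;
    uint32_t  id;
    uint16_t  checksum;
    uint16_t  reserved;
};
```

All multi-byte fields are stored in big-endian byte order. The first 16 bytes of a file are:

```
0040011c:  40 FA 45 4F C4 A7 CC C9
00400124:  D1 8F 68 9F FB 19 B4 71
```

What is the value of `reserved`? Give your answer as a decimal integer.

46193

`reserved` follows `payload_len` (8 B), `id` (4 B), `checksum` (2 B), so it starts at offset 8 + 4 + 2 = 14 and occupies 2 bytes.
Bytes at offsets 14..15: B4 71.
Big-endian: lowest address holds the most-significant byte.
The bytes are already most-significant first: 0xB471.
0xB471 = 46193.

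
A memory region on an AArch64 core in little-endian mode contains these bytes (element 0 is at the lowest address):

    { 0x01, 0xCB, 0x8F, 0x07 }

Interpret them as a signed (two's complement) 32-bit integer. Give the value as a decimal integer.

Little-endian: lowest address holds the least-significant byte.
Reassemble most-significant byte first: 07 8F CB 01 → 0x078FCB01.
0x078FCB01 = 126864129.

126864129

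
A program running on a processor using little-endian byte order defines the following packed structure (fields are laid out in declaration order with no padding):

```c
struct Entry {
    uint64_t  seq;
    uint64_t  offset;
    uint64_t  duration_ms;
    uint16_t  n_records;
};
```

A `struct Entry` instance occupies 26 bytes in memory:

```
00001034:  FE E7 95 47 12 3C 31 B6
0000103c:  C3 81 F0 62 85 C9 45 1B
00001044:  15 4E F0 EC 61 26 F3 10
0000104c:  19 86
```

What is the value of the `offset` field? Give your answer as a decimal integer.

`offset` follows `seq` (8 bytes), so it starts at byte offset 8 and occupies 8 bytes.
Bytes at offsets 8..15: C3 81 F0 62 85 C9 45 1B.
Little-endian: lowest address holds the least-significant byte.
Reassemble most-significant byte first: 1B 45 C9 85 62 F0 81 C3 → 0x1B45C98562F081C3.
0x1B45C98562F081C3 = 1965198387144851907.

1965198387144851907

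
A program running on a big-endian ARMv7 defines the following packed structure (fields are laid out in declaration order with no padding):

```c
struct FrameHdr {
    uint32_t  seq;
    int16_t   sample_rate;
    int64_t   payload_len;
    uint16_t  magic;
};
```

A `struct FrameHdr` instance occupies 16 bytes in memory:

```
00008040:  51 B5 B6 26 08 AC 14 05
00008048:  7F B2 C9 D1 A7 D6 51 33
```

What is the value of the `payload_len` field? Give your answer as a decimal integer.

1442699661508978646

`payload_len` follows `seq` (4 B), `sample_rate` (2 B), so it starts at offset 4 + 2 = 6 and occupies 8 bytes.
Bytes at offsets 6..13: 14 05 7F B2 C9 D1 A7 D6.
Big-endian: lowest address holds the most-significant byte.
The bytes are already most-significant first: 0x14057FB2C9D1A7D6.
0x14057FB2C9D1A7D6 = 1442699661508978646.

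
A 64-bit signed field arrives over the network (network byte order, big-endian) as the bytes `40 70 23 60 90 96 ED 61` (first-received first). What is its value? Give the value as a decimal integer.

4643250113468624225

Big-endian stores the most-significant byte at the lowest address.
The bytes are already most-significant first: 0x407023609096ED61.
0x407023609096ED61 = 4643250113468624225.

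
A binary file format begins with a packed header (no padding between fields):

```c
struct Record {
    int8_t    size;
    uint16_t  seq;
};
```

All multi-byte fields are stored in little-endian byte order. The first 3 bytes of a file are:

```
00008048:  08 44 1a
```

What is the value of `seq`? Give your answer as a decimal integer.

6724

`seq` follows `size` (1 byte), so it starts at byte offset 1 and occupies 2 bytes.
Bytes at offsets 1..2: 44 1A.
Little-endian stores the least-significant byte at the lowest address.
Reassemble most-significant byte first: 1A 44 → 0x1A44.
0x1A44 = 6724.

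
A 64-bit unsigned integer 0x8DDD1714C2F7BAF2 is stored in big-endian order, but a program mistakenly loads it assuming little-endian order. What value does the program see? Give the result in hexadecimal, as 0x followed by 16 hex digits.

Stored big-endian, the bytes at ascending addresses are 8D DD 17 14 C2 F7 BA F2.
Read back as little-endian, the first byte is least significant, giving 0xF2BAF7C21417DD8D.

0xF2BAF7C21417DD8D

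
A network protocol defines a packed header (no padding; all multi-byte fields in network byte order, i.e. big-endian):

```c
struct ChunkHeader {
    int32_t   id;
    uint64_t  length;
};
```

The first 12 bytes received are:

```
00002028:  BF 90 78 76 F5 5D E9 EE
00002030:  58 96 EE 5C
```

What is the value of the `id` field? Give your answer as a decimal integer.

`id` is the first field, at byte offset 0, occupying 4 bytes.
Bytes at offsets 0..3: BF 90 78 76.
Big-endian stores the most-significant byte at the lowest address.
The bytes are already most-significant first: 0xBF907876.
Top bit is set, so as a signed 32-bit value this is 0xBF907876 − 2^32 = -1081051018.

-1081051018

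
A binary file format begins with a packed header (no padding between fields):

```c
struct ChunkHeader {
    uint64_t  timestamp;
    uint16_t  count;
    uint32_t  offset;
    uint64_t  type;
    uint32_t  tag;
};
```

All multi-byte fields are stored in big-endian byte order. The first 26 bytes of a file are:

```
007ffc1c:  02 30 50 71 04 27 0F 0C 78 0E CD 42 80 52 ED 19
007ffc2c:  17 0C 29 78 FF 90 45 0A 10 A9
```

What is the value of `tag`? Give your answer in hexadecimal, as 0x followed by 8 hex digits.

0x450A10A9

`tag` follows `timestamp` (8 B), `count` (2 B), `offset` (4 B), `type` (8 B), so it starts at offset 8 + 2 + 4 + 8 = 22 and occupies 4 bytes.
Bytes at offsets 22..25: 45 0A 10 A9.
Big-endian stores the most-significant byte at the lowest address.
The bytes are already most-significant first: 0x450A10A9.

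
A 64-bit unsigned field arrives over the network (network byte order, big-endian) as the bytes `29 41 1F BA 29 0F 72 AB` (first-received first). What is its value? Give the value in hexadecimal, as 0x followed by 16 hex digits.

Big-endian stores the most-significant byte at the lowest address.
The bytes are already most-significant first: 0x29411FBA290F72AB.

0x29411FBA290F72AB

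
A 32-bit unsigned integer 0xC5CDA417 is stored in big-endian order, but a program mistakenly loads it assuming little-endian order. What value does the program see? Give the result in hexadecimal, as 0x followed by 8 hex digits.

0x17A4CDC5

Stored big-endian, the bytes at ascending addresses are C5 CD A4 17.
Read back as little-endian, the first byte is least significant, giving 0x17A4CDC5.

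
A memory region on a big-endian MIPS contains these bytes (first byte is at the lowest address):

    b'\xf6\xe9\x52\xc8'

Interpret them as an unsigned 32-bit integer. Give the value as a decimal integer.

4142486216

Big-endian stores the most-significant byte at the lowest address.
The bytes are already most-significant first: 0xF6E952C8.
0xF6E952C8 = 4142486216.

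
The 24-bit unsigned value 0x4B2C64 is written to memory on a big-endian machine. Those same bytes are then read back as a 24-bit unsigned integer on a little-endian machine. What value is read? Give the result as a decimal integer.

6564939

Stored big-endian, the bytes at ascending addresses are 4B 2C 64.
Read back as little-endian, the first byte is least significant, giving 0x642C4B.
0x642C4B = 6564939.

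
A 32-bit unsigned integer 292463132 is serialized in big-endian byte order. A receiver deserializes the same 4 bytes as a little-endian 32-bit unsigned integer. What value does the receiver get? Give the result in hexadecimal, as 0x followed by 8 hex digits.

292463132 in 32-bit hexadecimal is 0x116EA21C.
Stored big-endian, the bytes at ascending addresses are 11 6E A2 1C.
Read back as little-endian, the first byte is least significant, giving 0x1CA26E11.

0x1CA26E11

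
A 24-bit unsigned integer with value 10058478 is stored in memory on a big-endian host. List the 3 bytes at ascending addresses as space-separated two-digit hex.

99 7A EE

10058478 in hexadecimal, padded to 24 bits, is 0x997AEE.
Split into bytes (most-significant first): 99 7A EE.
Big-endian stores the most-significant byte at the lowest address.
So the memory order matches the most-significant-first order: 99 7A EE.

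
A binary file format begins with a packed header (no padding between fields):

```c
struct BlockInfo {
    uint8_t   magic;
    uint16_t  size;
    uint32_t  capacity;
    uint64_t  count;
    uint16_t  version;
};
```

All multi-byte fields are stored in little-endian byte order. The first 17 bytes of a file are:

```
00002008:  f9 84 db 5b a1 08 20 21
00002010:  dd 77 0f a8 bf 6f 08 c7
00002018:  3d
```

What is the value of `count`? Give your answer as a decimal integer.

607915203253230881

`count` follows `magic` (1 B), `size` (2 B), `capacity` (4 B), so it starts at offset 1 + 2 + 4 = 7 and occupies 8 bytes.
Bytes at offsets 7..14: 21 DD 77 0F A8 BF 6F 08.
Little-endian stores the least-significant byte at the lowest address.
Reassemble most-significant byte first: 08 6F BF A8 0F 77 DD 21 → 0x086FBFA80F77DD21.
0x086FBFA80F77DD21 = 607915203253230881.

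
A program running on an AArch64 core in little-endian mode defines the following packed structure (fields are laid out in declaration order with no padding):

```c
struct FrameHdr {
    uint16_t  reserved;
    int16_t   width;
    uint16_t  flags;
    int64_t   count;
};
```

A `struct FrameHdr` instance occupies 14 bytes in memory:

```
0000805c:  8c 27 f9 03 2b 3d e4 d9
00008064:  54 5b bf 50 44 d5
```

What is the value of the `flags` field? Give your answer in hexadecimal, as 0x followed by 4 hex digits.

`flags` follows `reserved` (2 B), `width` (2 B), so it starts at offset 2 + 2 = 4 and occupies 2 bytes.
Bytes at offsets 4..5: 2B 3D.
Little-endian: lowest address holds the least-significant byte.
Reassemble most-significant byte first: 3D 2B → 0x3D2B.

0x3D2B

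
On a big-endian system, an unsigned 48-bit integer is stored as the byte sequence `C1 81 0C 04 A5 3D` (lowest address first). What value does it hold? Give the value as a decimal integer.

212759996572989

In big-endian order the high byte comes first in memory.
The bytes are already most-significant first: 0xC1810C04A53D.
0xC1810C04A53D = 212759996572989.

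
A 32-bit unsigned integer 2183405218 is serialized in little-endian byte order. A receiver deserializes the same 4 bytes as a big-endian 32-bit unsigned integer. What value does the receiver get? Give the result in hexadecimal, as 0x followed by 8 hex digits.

2183405218 in 32-bit hexadecimal is 0x82241EA2.
Stored little-endian, the bytes at ascending addresses are A2 1E 24 82.
Read back as big-endian, the last byte is least significant, giving 0xA21E2482.

0xA21E2482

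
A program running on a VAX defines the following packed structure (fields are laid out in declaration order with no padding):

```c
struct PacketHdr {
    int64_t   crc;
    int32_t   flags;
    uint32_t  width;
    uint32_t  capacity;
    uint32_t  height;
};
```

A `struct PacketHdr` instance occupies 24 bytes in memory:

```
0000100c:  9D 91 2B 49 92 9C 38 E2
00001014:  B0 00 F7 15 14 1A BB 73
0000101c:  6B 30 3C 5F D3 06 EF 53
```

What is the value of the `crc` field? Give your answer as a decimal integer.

`crc` is the first field, at byte offset 0, occupying 8 bytes.
Bytes at offsets 0..7: 9D 91 2B 49 92 9C 38 E2.
Little-endian: lowest address holds the least-significant byte.
Reassemble most-significant byte first: E2 38 9C 92 49 2B 91 9D → 0xE2389C92492B919D.
Top bit is set, so as a signed 64-bit value this is 0xE2389C92492B919D − 2^64 = -2145793070335290979.

-2145793070335290979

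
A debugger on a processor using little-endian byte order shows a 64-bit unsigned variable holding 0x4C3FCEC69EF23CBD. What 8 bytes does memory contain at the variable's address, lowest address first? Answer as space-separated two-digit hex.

Split into bytes (most-significant first): 4C 3F CE C6 9E F2 3C BD.
Little-endian: lowest address holds the least-significant byte.
So at ascending addresses the bytes are BD 3C F2 9E C6 CE 3F 4C.

BD 3C F2 9E C6 CE 3F 4C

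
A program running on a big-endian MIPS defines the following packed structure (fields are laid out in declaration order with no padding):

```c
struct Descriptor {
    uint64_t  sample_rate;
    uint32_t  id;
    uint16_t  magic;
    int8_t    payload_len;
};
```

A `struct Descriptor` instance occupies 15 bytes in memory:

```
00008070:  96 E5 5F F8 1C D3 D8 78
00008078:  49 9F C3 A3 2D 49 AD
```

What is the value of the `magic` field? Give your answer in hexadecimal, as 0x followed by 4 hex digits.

0x2D49

`magic` follows `sample_rate` (8 B), `id` (4 B), so it starts at offset 8 + 4 = 12 and occupies 2 bytes.
Bytes at offsets 12..13: 2D 49.
Big-endian: lowest address holds the most-significant byte.
The bytes are already most-significant first: 0x2D49.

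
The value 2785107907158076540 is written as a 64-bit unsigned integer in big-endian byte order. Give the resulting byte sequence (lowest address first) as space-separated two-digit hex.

26 A6 B0 E2 AB 49 EC 7C

2785107907158076540 in hexadecimal, padded to 64 bits, is 0x26A6B0E2AB49EC7C.
Split into bytes (most-significant first): 26 A6 B0 E2 AB 49 EC 7C.
In big-endian order the high byte comes first in memory.
So the memory order matches the most-significant-first order: 26 A6 B0 E2 AB 49 EC 7C.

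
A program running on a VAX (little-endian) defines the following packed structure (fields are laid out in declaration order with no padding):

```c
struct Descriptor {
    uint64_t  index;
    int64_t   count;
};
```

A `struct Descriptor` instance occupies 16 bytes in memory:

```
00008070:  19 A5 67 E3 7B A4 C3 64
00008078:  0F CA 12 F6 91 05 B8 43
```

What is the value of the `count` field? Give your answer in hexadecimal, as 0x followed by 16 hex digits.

0x43B80591F612CA0F

`count` follows `index` (8 bytes), so it starts at byte offset 8 and occupies 8 bytes.
Bytes at offsets 8..15: 0F CA 12 F6 91 05 B8 43.
Little-endian stores the least-significant byte at the lowest address.
Reassemble most-significant byte first: 43 B8 05 91 F6 12 CA 0F → 0x43B80591F612CA0F.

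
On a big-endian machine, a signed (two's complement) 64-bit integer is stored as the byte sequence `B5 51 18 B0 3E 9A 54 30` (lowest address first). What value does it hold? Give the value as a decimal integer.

Big-endian stores the most-significant byte at the lowest address.
The bytes are already most-significant first: 0xB55118B03E9A5430.
Top bit is set, so as a signed 64-bit value this is 0xB55118B03E9A5430 − 2^64 = -5381492934487419856.

-5381492934487419856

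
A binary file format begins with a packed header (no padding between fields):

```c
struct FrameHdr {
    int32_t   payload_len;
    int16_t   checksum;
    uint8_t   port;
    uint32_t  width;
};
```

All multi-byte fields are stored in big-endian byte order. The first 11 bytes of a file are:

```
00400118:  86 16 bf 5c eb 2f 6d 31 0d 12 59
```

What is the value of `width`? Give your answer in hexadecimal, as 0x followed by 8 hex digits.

0x310D1259

`width` follows `payload_len` (4 B), `checksum` (2 B), `port` (1 B), so it starts at offset 4 + 2 + 1 = 7 and occupies 4 bytes.
Bytes at offsets 7..10: 31 0D 12 59.
Big-endian: lowest address holds the most-significant byte.
The bytes are already most-significant first: 0x310D1259.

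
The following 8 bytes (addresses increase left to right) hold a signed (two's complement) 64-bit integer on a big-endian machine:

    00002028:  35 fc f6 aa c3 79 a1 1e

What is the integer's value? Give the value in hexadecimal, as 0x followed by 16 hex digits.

0x35FCF6AAC379A11E

In big-endian order the high byte comes first in memory.
The bytes are already most-significant first: 0x35FCF6AAC379A11E.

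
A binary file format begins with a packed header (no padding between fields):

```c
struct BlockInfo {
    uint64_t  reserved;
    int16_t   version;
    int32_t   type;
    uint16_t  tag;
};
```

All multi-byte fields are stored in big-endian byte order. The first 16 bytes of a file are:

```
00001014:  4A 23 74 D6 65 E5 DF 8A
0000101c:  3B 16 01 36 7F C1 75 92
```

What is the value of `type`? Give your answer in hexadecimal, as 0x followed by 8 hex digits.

`type` follows `reserved` (8 B), `version` (2 B), so it starts at offset 8 + 2 = 10 and occupies 4 bytes.
Bytes at offsets 10..13: 01 36 7F C1.
Big-endian stores the most-significant byte at the lowest address.
The bytes are already most-significant first: 0x01367FC1.

0x01367FC1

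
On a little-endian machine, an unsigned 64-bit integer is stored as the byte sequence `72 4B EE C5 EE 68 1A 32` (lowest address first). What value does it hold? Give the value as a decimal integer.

3610313426023107442

In little-endian order the low byte comes first in memory.
Reassemble most-significant byte first: 32 1A 68 EE C5 EE 4B 72 → 0x321A68EEC5EE4B72.
0x321A68EEC5EE4B72 = 3610313426023107442.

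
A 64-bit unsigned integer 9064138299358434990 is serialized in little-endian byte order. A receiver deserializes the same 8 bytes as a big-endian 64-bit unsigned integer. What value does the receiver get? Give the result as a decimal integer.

9064138299358434990 in 64-bit hexadecimal is 0x7DCA49C26845D6AE.
Stored little-endian, the bytes at ascending addresses are AE D6 45 68 C2 49 CA 7D.
Read back as big-endian, the last byte is least significant, giving 0xAED64568C249CA7D.
0xAED64568C249CA7D = 12598333323854072445.

12598333323854072445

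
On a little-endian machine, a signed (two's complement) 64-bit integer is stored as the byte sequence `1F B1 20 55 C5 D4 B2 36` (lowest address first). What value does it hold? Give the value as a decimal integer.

Little-endian stores the least-significant byte at the lowest address.
Reassemble most-significant byte first: 36 B2 D4 C5 55 20 B1 1F → 0x36B2D4C55520B11F.
0x36B2D4C55520B11F = 3941446567904456991.

3941446567904456991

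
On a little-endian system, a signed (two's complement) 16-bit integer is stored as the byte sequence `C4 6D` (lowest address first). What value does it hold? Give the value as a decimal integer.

28100

In little-endian order the low byte comes first in memory.
Reassemble most-significant byte first: 6D C4 → 0x6DC4.
0x6DC4 = 28100.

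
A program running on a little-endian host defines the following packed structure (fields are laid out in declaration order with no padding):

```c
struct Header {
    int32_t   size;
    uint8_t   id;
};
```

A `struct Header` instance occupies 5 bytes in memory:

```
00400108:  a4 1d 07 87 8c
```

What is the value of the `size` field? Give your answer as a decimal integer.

`size` is the first field, at byte offset 0, occupying 4 bytes.
Bytes at offsets 0..3: A4 1D 07 87.
Little-endian: lowest address holds the least-significant byte.
Reassemble most-significant byte first: 87 07 1D A4 → 0x87071DA4.
Top bit is set, so as a signed 32-bit value this is 0x87071DA4 − 2^32 = -2029576796.

-2029576796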